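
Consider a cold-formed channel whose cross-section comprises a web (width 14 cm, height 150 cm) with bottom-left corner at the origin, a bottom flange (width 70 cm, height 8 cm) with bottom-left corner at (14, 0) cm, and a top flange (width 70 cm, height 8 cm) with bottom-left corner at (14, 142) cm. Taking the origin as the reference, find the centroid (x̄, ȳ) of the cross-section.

web: A = 14 × 150 = 2100.00, centroid at (7.00, 75.00).
bottom flange: A = 70 × 8 = 560.00, centroid at (49.00, 4.00).
top flange: A = 70 × 8 = 560.00, centroid at (49.00, 146.00).
ΣA = 3220.00 cm², ΣAx̄ = 69580.00 cm³, ΣAȳ = 241500.00 cm³.
x̄ = 69580.00/3220.00 = 21.61 cm; ȳ = 241500.00/3220.00 = 75.00 cm.

x̄ = 21.61 cm, ȳ = 75.00 cm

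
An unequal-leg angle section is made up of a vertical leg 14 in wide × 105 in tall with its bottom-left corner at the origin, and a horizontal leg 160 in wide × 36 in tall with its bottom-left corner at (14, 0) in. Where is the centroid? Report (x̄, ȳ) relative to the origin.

x̄ = 76.31 in, ȳ = 25.01 in

vertical leg: A = 14 × 105 = 1470.00, centroid at (7.00, 52.50).
horizontal leg: A = 160 × 36 = 5760.00, centroid at (94.00, 18.00).
ΣA = 7230.00 in²
ΣAx̄ = (1470.00)(7.00) + (5760.00)(94.00) = 551730.00 in³
ΣAȳ = (1470.00)(52.50) + (5760.00)(18.00) = 180855.00 in³
x̄ = 551730.00 / 7230.00 = 76.31 in
ȳ = 180855.00 / 7230.00 = 25.01 in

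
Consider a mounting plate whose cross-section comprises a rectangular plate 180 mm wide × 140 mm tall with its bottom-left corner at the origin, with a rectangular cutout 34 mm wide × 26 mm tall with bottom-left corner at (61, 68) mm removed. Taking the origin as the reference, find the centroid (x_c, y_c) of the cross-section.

x_c = 90.44 mm, y_c = 69.60 mm

Part | A | x̄ᵢ | ȳᵢ | A·x̄ᵢ | A·ȳᵢ
plate | 25200.00 | 90.00 | 70.00 | 2268000.00 | 1764000.00
hole | -884.00 | 78.00 | 81.00 | -68952.00 | -71604.00
Σ | 24316.00 |  |  | 2199048.00 | 1692396.00
x_c = 2199048.00 / 24316.00 = 90.44 mm
y_c = 1692396.00 / 24316.00 = 69.60 mm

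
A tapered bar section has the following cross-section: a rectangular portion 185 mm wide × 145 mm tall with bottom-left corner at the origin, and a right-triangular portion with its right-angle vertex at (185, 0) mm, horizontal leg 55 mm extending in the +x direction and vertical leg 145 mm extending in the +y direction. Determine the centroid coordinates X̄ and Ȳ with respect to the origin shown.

X̄ = 106.84 mm, Ȳ = 69.37 mm

Part | A | x̄ᵢ | ȳᵢ | A·x̄ᵢ | A·ȳᵢ
rectangular portion | 26825.00 | 92.50 | 72.50 | 2481312.50 | 1944812.50
triangular portion | 3987.50 | 203.33 | 48.33 | 810791.67 | 192729.17
Σ | 30812.50 |  |  | 3292104.17 | 2137541.67
X̄ = 3292104.17 / 30812.50 = 106.84 mm
Ȳ = 2137541.67 / 30812.50 = 69.37 mm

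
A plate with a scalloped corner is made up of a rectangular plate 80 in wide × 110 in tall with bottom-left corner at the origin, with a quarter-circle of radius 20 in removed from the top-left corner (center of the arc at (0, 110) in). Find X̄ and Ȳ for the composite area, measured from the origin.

X̄ = 41.17 in, Ȳ = 53.28 in

plate: A = 80 × 110 = 8800.00, centroid at (40.00, 55.00).
removed quarter-circle: A = −¼π·20² = -314.16, centroid at (8.49, 101.51).
ΣA = 8485.84 in², ΣAX̄ = 349333.33 in³, ΣAȲ = 452109.15 in³.
X̄ = 349333.33/8485.84 = 41.17 in; Ȳ = 452109.15/8485.84 = 53.28 in.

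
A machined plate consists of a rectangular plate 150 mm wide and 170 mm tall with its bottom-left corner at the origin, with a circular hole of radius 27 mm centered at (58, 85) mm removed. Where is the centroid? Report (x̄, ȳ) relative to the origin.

x̄ = 76.68 mm, ȳ = 85.00 mm

Part | A | x̄ᵢ | ȳᵢ | A·x̄ᵢ | A·ȳᵢ
plate | 25500.00 | 75.00 | 85.00 | 1912500.00 | 2167500.00
hole | -2290.22 | 58.00 | 85.00 | -132832.82 | -194668.79
Σ | 23209.78 |  |  | 1779667.18 | 1972831.21
x̄ = 1779667.18 / 23209.78 = 76.68 mm
ȳ = 1972831.21 / 23209.78 = 85.00 mm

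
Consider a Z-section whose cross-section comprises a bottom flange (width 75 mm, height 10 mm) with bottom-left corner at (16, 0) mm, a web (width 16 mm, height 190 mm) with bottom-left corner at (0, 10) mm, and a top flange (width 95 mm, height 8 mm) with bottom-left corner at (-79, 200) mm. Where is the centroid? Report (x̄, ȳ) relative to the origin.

x̄ = 8.90 mm, ȳ = 105.05 mm

bottom flange: A = 75 × 10 = 750.00, centroid at (53.50, 5.00).
web: A = 16 × 190 = 3040.00, centroid at (8.00, 105.00).
top flange: A = 95 × 8 = 760.00, centroid at (-31.50, 204.00).
ΣA = 4550.00 mm², ΣAx̄ = 40505.00 mm³, ΣAȳ = 477990.00 mm³.
x̄ = 40505.00/4550.00 = 8.90 mm; ȳ = 477990.00/4550.00 = 105.05 mm.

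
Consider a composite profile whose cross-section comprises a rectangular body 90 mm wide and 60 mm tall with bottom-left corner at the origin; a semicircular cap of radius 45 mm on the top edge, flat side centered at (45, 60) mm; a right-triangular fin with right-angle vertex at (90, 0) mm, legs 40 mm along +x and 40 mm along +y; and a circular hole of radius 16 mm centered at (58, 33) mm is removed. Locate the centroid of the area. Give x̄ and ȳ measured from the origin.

x̄ = 49.22 mm, ȳ = 46.37 mm

rectangular body: A = 90 × 60 = 5400.00, centroid at (45.00, 30.00).
semicircular top: A = ½π·45² = 3180.86, centroid at (45.00, 79.10).
triangular fin: A = ½·40·40 = 800.00, centroid at (103.33, 13.33).
hole: A = −π·16² = -804.25, centroid at (58.00, 33.00).
ΣA = 8576.61 mm²
ΣAx̄ = (5400.00)(45.00) + (3180.86)(45.00) + (800.00)(103.33) + (-804.25)(58.00) = 422159.11 mm³
ΣAȳ = (5400.00)(30.00) + (3180.86)(79.10) + (800.00)(13.33) + (-804.25)(33.00) = 397728.25 mm³
x̄ = 422159.11 / 8576.61 = 49.22 mm
ȳ = 397728.25 / 8576.61 = 46.37 mm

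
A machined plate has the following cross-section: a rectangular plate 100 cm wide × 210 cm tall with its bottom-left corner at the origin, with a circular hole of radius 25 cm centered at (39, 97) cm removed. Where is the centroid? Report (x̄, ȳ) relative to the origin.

plate: A = 100 × 210 = 21000.00, centroid at (50.00, 105.00).
hole: A = −π·25² = -1963.50, centroid at (39.00, 97.00).
ΣA = 19036.50 cm²
ΣAx̄ = (21000.00)(50.00) + (-1963.50)(39.00) = 973423.68 cm³
ΣAȳ = (21000.00)(105.00) + (-1963.50)(97.00) = 2014540.95 cm³
x̄ = 973423.68 / 19036.50 = 51.13 cm
ȳ = 2014540.95 / 19036.50 = 105.83 cm

x̄ = 51.13 cm, ȳ = 105.83 cm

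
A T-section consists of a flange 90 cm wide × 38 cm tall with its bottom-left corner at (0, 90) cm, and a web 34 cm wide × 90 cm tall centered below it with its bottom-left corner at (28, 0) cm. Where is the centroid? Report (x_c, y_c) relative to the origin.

Part | A | x̄ᵢ | ȳᵢ | A·x̄ᵢ | A·ȳᵢ
web | 3060.00 | 45.00 | 45.00 | 137700.00 | 137700.00
flange | 3420.00 | 45.00 | 109.00 | 153900.00 | 372780.00
Σ | 6480.00 |  |  | 291600.00 | 510480.00
x_c = 291600.00 / 6480.00 = 45.00 cm
y_c = 510480.00 / 6480.00 = 78.78 cm

x_c = 45.00 cm, y_c = 78.78 cm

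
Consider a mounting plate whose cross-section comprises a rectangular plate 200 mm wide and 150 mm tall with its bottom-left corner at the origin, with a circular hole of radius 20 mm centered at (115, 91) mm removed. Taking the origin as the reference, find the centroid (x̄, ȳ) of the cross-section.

Part | A | x̄ᵢ | ȳᵢ | A·x̄ᵢ | A·ȳᵢ
plate | 30000.00 | 100.00 | 75.00 | 3000000.00 | 2250000.00
hole | -1256.64 | 115.00 | 91.00 | -144513.26 | -114353.97
Σ | 28743.36 |  |  | 2855486.74 | 2135646.03
x̄ = 2855486.74 / 28743.36 = 99.34 mm
ȳ = 2135646.03 / 28743.36 = 74.30 mm

x̄ = 99.34 mm, ȳ = 74.30 mm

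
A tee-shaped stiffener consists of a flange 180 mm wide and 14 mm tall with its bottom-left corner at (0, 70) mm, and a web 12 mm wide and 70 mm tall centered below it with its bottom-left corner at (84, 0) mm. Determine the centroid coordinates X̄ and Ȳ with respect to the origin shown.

X̄ = 90.00 mm, Ȳ = 66.50 mm

web: A = 12 × 70 = 840.00, centroid at (90.00, 35.00).
flange: A = 180 × 14 = 2520.00, centroid at (90.00, 77.00).
ΣA = 3360.00 mm²
ΣAX̄ = (840.00)(90.00) + (2520.00)(90.00) = 302400.00 mm³
ΣAȲ = (840.00)(35.00) + (2520.00)(77.00) = 223440.00 mm³
X̄ = 302400.00 / 3360.00 = 90.00 mm
Ȳ = 223440.00 / 3360.00 = 66.50 mm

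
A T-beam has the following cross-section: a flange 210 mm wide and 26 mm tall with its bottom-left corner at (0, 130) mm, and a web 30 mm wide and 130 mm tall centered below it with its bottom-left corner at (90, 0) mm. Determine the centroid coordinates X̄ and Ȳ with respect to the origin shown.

web: A = 30 × 130 = 3900.00, centroid at (105.00, 65.00).
flange: A = 210 × 26 = 5460.00, centroid at (105.00, 143.00).
ΣA = 9360.00 mm²
ΣAX̄ = (3900.00)(105.00) + (5460.00)(105.00) = 982800.00 mm³
ΣAȲ = (3900.00)(65.00) + (5460.00)(143.00) = 1034280.00 mm³
X̄ = 982800.00 / 9360.00 = 105.00 mm
Ȳ = 1034280.00 / 9360.00 = 110.50 mm

X̄ = 105.00 mm, Ȳ = 110.50 mm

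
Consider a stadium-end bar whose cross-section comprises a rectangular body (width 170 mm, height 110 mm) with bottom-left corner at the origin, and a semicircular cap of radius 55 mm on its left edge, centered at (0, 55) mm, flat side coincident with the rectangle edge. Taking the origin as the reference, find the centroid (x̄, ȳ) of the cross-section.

x̄ = 63.05 mm, ȳ = 55.00 mm

rectangular body: A = 170 × 110 = 18700.00, centroid at (85.00, 55.00).
semicircular end: A = ½π·55² = 4751.66, centroid at (-23.34, 55.00).
ΣA = 23451.66 mm², ΣAx̄ = 1478583.33 mm³, ΣAȳ = 1289841.24 mm³.
x̄ = 1478583.33/23451.66 = 63.05 mm; ȳ = 1289841.24/23451.66 = 55.00 mm.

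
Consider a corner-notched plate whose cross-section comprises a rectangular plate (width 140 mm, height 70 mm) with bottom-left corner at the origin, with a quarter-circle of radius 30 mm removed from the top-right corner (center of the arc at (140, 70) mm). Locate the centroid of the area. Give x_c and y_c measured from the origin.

x_c = 65.55 mm, y_c = 33.27 mm

Part | A | x̄ᵢ | ȳᵢ | A·x̄ᵢ | A·ȳᵢ
plate | 9800.00 | 70.00 | 35.00 | 686000.00 | 343000.00
removed quarter-circle | -706.86 | 127.27 | 57.27 | -89960.17 | -40480.08
Σ | 9093.14 |  |  | 596039.83 | 302519.92
x_c = 596039.83 / 9093.14 = 65.55 mm
y_c = 302519.92 / 9093.14 = 33.27 mm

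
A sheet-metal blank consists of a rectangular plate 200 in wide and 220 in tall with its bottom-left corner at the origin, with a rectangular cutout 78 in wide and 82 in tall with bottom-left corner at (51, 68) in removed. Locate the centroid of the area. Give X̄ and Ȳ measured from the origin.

X̄ = 101.70 in, Ȳ = 110.17 in

Part | A | x̄ᵢ | ȳᵢ | A·x̄ᵢ | A·ȳᵢ
plate | 44000.00 | 100.00 | 110.00 | 4400000.00 | 4840000.00
hole | -6396.00 | 90.00 | 109.00 | -575640.00 | -697164.00
Σ | 37604.00 |  |  | 3824360.00 | 4142836.00
X̄ = 3824360.00 / 37604.00 = 101.70 in
Ȳ = 4142836.00 / 37604.00 = 110.17 in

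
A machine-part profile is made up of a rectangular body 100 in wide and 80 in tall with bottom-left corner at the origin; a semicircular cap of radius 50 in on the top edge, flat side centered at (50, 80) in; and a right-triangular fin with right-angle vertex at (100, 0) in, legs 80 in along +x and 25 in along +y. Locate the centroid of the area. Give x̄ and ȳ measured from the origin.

rectangular body: A = 100 × 80 = 8000.00, centroid at (50.00, 40.00).
semicircular top: A = ½π·50² = 3926.99, centroid at (50.00, 101.22).
triangular fin: A = ½·80·25 = 1000.00, centroid at (126.67, 8.33).
ΣA = 12926.99 in²
ΣAx̄ = (8000.00)(50.00) + (3926.99)(50.00) + (1000.00)(126.67) = 723016.21 in³
ΣAȳ = (8000.00)(40.00) + (3926.99)(101.22) + (1000.00)(8.33) = 725825.93 in³
x̄ = 723016.21 / 12926.99 = 55.93 in
ȳ = 725825.93 / 12926.99 = 56.15 in

x̄ = 55.93 in, ȳ = 56.15 in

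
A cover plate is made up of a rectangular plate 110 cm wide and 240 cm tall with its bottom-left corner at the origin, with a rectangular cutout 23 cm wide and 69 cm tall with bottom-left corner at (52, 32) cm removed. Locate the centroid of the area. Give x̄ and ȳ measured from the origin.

Part | A | x̄ᵢ | ȳᵢ | A·x̄ᵢ | A·ȳᵢ
plate | 26400.00 | 55.00 | 120.00 | 1452000.00 | 3168000.00
hole | -1587.00 | 63.50 | 66.50 | -100774.50 | -105535.50
Σ | 24813.00 |  |  | 1351225.50 | 3062464.50
x̄ = 1351225.50 / 24813.00 = 54.46 cm
ȳ = 3062464.50 / 24813.00 = 123.42 cm

x̄ = 54.46 cm, ȳ = 123.42 cm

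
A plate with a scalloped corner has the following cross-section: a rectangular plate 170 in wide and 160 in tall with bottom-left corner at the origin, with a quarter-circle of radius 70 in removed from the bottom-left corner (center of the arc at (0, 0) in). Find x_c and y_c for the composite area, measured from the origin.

x_c = 94.11 in, y_c = 88.29 in

plate: A = 170 × 160 = 27200.00, centroid at (85.00, 80.00).
removed quarter-circle: A = −¼π·70² = -3848.45, centroid at (29.71, 29.71).
ΣA = 23351.55 in², ΣAx_c = 2197666.67 in³, ΣAy_c = 2061666.67 in³.
x_c = 2197666.67/23351.55 = 94.11 in; y_c = 2061666.67/23351.55 = 88.29 in.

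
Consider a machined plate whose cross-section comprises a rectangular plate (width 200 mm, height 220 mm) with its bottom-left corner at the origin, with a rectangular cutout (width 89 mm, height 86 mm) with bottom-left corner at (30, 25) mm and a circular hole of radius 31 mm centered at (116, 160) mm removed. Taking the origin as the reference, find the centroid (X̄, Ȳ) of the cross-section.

plate: A = 200 × 220 = 44000.00, centroid at (100.00, 110.00).
hole 1: A = −(89 × 86) = -7654.00, centroid at (74.50, 68.00).
hole 2: A = −π·31² = -3019.07, centroid at (116.00, 160.00).
ΣA = 33326.93 mm²
ΣAX̄ = (44000.00)(100.00) + (-7654.00)(74.50) + (-3019.07)(116.00) = 3479564.82 mm³
ΣAȲ = (44000.00)(110.00) + (-7654.00)(68.00) + (-3019.07)(160.00) = 3836476.71 mm³
X̄ = 3479564.82 / 33326.93 = 104.41 mm
Ȳ = 3836476.71 / 33326.93 = 115.12 mm

X̄ = 104.41 mm, Ȳ = 115.12 mm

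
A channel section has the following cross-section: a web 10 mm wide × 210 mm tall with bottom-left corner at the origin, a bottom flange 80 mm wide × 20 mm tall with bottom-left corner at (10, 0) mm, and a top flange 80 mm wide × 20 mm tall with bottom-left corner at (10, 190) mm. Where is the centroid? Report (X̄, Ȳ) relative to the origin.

web: A = 10 × 210 = 2100.00, centroid at (5.00, 105.00).
bottom flange: A = 80 × 20 = 1600.00, centroid at (50.00, 10.00).
top flange: A = 80 × 20 = 1600.00, centroid at (50.00, 200.00).
ΣA = 5300.00 mm²
ΣAX̄ = (2100.00)(5.00) + (1600.00)(50.00) + (1600.00)(50.00) = 170500.00 mm³
ΣAȲ = (2100.00)(105.00) + (1600.00)(10.00) + (1600.00)(200.00) = 556500.00 mm³
X̄ = 170500.00 / 5300.00 = 32.17 mm
Ȳ = 556500.00 / 5300.00 = 105.00 mm

X̄ = 32.17 mm, Ȳ = 105.00 mm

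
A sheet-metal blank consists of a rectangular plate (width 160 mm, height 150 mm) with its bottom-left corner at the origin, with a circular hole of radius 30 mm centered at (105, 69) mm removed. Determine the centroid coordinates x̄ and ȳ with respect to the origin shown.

plate: A = 160 × 150 = 24000.00, centroid at (80.00, 75.00).
hole: A = −π·30² = -2827.43, centroid at (105.00, 69.00).
ΣA = 21172.57 mm², ΣAx̄ = 1623119.49 mm³, ΣAȳ = 1604907.10 mm³.
x̄ = 1623119.49/21172.57 = 76.66 mm; ȳ = 1604907.10/21172.57 = 75.80 mm.

x̄ = 76.66 mm, ȳ = 75.80 mm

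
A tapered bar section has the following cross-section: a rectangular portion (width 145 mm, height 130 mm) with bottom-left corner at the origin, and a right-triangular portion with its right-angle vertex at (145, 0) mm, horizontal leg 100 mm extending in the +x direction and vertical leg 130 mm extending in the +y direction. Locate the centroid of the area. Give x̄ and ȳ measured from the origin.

rectangular portion: A = 145 × 130 = 18850.00, centroid at (72.50, 65.00).
triangular portion: A = ½·100·130 = 6500.00, centroid at (178.33, 43.33).
ΣA = 25350.00 mm²
ΣAx̄ = (18850.00)(72.50) + (6500.00)(178.33) = 2525791.67 mm³
ΣAȳ = (18850.00)(65.00) + (6500.00)(43.33) = 1506916.67 mm³
x̄ = 2525791.67 / 25350.00 = 99.64 mm
ȳ = 1506916.67 / 25350.00 = 59.44 mm

x̄ = 99.64 mm, ȳ = 59.44 mm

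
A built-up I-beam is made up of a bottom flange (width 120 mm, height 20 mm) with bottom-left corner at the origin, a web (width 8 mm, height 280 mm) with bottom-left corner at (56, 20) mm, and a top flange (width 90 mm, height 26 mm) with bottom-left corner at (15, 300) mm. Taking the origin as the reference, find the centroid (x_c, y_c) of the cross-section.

x_c = 60.00 mm, y_c = 159.72 mm

bottom flange: A = 120 × 20 = 2400.00, centroid at (60.00, 10.00).
web: A = 8 × 280 = 2240.00, centroid at (60.00, 160.00).
top flange: A = 90 × 26 = 2340.00, centroid at (60.00, 313.00).
ΣA = 6980.00 mm²
ΣAx_c = (2400.00)(60.00) + (2240.00)(60.00) + (2340.00)(60.00) = 418800.00 mm³
ΣAy_c = (2400.00)(10.00) + (2240.00)(160.00) + (2340.00)(313.00) = 1114820.00 mm³
x_c = 418800.00 / 6980.00 = 60.00 mm
y_c = 1114820.00 / 6980.00 = 159.72 mm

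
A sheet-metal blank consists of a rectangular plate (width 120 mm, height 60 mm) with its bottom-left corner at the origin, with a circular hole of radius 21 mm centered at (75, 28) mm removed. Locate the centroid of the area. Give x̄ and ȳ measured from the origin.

x̄ = 56.43 mm, ȳ = 30.48 mm

Part | A | x̄ᵢ | ȳᵢ | A·x̄ᵢ | A·ȳᵢ
plate | 7200.00 | 60.00 | 30.00 | 432000.00 | 216000.00
hole | -1385.44 | 75.00 | 28.00 | -103908.18 | -38792.39
Σ | 5814.56 |  |  | 328091.82 | 177207.61
x̄ = 328091.82 / 5814.56 = 56.43 mm
ȳ = 177207.61 / 5814.56 = 30.48 mm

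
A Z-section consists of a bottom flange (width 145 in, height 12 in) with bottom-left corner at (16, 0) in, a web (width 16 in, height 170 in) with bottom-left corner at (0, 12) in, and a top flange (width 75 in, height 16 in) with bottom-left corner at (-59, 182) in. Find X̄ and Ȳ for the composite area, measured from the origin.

bottom flange: A = 145 × 12 = 1740.00, centroid at (88.50, 6.00).
web: A = 16 × 170 = 2720.00, centroid at (8.00, 97.00).
top flange: A = 75 × 16 = 1200.00, centroid at (-21.50, 190.00).
ΣA = 5660.00 in²
ΣAX̄ = (1740.00)(88.50) + (2720.00)(8.00) + (1200.00)(-21.50) = 149950.00 in³
ΣAȲ = (1740.00)(6.00) + (2720.00)(97.00) + (1200.00)(190.00) = 502280.00 in³
X̄ = 149950.00 / 5660.00 = 26.49 in
Ȳ = 502280.00 / 5660.00 = 88.74 in

X̄ = 26.49 in, Ȳ = 88.74 in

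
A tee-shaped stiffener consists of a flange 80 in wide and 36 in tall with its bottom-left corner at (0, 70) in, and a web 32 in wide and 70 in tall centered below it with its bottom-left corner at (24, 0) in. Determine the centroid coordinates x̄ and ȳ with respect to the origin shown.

Part | A | x̄ᵢ | ȳᵢ | A·x̄ᵢ | A·ȳᵢ
web | 2240.00 | 40.00 | 35.00 | 89600.00 | 78400.00
flange | 2880.00 | 40.00 | 88.00 | 115200.00 | 253440.00
Σ | 5120.00 |  |  | 204800.00 | 331840.00
x̄ = 204800.00 / 5120.00 = 40.00 in
ȳ = 331840.00 / 5120.00 = 64.81 in

x̄ = 40.00 in, ȳ = 64.81 in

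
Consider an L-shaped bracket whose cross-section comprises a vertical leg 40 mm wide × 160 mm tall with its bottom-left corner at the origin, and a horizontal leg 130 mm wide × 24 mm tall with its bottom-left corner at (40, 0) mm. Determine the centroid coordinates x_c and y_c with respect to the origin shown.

vertical leg: A = 40 × 160 = 6400.00, centroid at (20.00, 80.00).
horizontal leg: A = 130 × 24 = 3120.00, centroid at (105.00, 12.00).
ΣA = 9520.00 mm², ΣAx_c = 455600.00 mm³, ΣAy_c = 549440.00 mm³.
x_c = 455600.00/9520.00 = 47.86 mm; y_c = 549440.00/9520.00 = 57.71 mm.

x_c = 47.86 mm, y_c = 57.71 mm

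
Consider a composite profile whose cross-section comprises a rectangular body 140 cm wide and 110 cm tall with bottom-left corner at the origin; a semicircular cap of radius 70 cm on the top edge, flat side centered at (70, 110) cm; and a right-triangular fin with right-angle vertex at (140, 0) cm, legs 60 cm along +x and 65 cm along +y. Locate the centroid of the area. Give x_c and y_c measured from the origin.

x_c = 77.01 cm, y_c = 78.44 cm

rectangular body: A = 140 × 110 = 15400.00, centroid at (70.00, 55.00).
semicircular top: A = ½π·70² = 7696.90, centroid at (70.00, 139.71).
triangular fin: A = ½·60·65 = 1950.00, centroid at (160.00, 21.67).
ΣA = 25046.90 cm², ΣAx_c = 1928783.14 cm³, ΣAy_c = 1964575.89 cm³.
x_c = 1928783.14/25046.90 = 77.01 cm; y_c = 1964575.89/25046.90 = 78.44 cm.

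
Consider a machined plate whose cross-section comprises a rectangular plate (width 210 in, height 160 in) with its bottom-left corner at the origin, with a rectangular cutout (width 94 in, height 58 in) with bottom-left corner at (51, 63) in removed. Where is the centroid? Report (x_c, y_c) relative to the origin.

plate: A = 210 × 160 = 33600.00, centroid at (105.00, 80.00).
hole: A = −(94 × 58) = -5452.00, centroid at (98.00, 92.00).
ΣA = 28148.00 in²
ΣAx_c = (33600.00)(105.00) + (-5452.00)(98.00) = 2993704.00 in³
ΣAy_c = (33600.00)(80.00) + (-5452.00)(92.00) = 2186416.00 in³
x_c = 2993704.00 / 28148.00 = 106.36 in
y_c = 2186416.00 / 28148.00 = 77.68 in

x_c = 106.36 in, y_c = 77.68 in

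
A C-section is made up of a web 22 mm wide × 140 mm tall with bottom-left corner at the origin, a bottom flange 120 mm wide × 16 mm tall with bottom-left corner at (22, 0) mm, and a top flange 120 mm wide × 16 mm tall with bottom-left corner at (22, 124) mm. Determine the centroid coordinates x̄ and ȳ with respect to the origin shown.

x̄ = 50.40 mm, ȳ = 70.00 mm

web: A = 22 × 140 = 3080.00, centroid at (11.00, 70.00).
bottom flange: A = 120 × 16 = 1920.00, centroid at (82.00, 8.00).
top flange: A = 120 × 16 = 1920.00, centroid at (82.00, 132.00).
ΣA = 6920.00 mm²
ΣAx̄ = (3080.00)(11.00) + (1920.00)(82.00) + (1920.00)(82.00) = 348760.00 mm³
ΣAȳ = (3080.00)(70.00) + (1920.00)(8.00) + (1920.00)(132.00) = 484400.00 mm³
x̄ = 348760.00 / 6920.00 = 50.40 mm
ȳ = 484400.00 / 6920.00 = 70.00 mm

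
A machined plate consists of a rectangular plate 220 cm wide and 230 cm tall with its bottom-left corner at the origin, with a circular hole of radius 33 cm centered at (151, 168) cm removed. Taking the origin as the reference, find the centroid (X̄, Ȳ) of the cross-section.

X̄ = 107.03 cm, Ȳ = 111.16 cm

Part | A | x̄ᵢ | ȳᵢ | A·x̄ᵢ | A·ȳᵢ
plate | 50600.00 | 110.00 | 115.00 | 5566000.00 | 5819000.00
hole | -3421.19 | 151.00 | 168.00 | -516600.35 | -574760.66
Σ | 47178.81 |  |  | 5049399.65 | 5244239.34
X̄ = 5049399.65 / 47178.81 = 107.03 cm
Ȳ = 5244239.34 / 47178.81 = 111.16 cm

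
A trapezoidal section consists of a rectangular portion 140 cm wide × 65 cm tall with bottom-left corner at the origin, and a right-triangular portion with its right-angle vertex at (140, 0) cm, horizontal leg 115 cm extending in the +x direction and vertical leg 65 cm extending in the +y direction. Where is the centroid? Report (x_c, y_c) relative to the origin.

Part | A | x̄ᵢ | ȳᵢ | A·x̄ᵢ | A·ȳᵢ
rectangular portion | 9100.00 | 70.00 | 32.50 | 637000.00 | 295750.00
triangular portion | 3737.50 | 178.33 | 21.67 | 666520.83 | 80979.17
Σ | 12837.50 |  |  | 1303520.83 | 376729.17
x_c = 1303520.83 / 12837.50 = 101.54 cm
y_c = 376729.17 / 12837.50 = 29.35 cm

x_c = 101.54 cm, y_c = 29.35 cm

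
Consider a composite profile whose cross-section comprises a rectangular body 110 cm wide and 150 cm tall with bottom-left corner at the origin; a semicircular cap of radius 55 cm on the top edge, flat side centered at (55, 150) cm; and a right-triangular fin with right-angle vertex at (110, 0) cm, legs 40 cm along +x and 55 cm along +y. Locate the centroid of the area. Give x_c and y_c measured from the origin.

x_c = 58.36 cm, y_c = 93.12 cm

rectangular body: A = 110 × 150 = 16500.00, centroid at (55.00, 75.00).
semicircular top: A = ½π·55² = 4751.66, centroid at (55.00, 173.34).
triangular fin: A = ½·40·55 = 1100.00, centroid at (123.33, 18.33).
ΣA = 22351.66 cm²
ΣAx_c = (16500.00)(55.00) + (4751.66)(55.00) + (1100.00)(123.33) = 1304507.91 cm³
ΣAy_c = (16500.00)(75.00) + (4751.66)(173.34) + (1100.00)(18.33) = 2081332.17 cm³
x_c = 1304507.91 / 22351.66 = 58.36 cm
y_c = 2081332.17 / 22351.66 = 93.12 cm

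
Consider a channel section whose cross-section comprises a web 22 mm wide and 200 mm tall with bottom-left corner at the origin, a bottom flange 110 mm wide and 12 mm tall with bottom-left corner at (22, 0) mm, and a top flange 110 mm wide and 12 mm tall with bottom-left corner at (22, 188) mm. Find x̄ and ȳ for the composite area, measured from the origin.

x̄ = 35.75 mm, ȳ = 100.00 mm

web: A = 22 × 200 = 4400.00, centroid at (11.00, 100.00).
bottom flange: A = 110 × 12 = 1320.00, centroid at (77.00, 6.00).
top flange: A = 110 × 12 = 1320.00, centroid at (77.00, 194.00).
ΣA = 7040.00 mm²
ΣAx̄ = (4400.00)(11.00) + (1320.00)(77.00) + (1320.00)(77.00) = 251680.00 mm³
ΣAȳ = (4400.00)(100.00) + (1320.00)(6.00) + (1320.00)(194.00) = 704000.00 mm³
x̄ = 251680.00 / 7040.00 = 35.75 mm
ȳ = 704000.00 / 7040.00 = 100.00 mm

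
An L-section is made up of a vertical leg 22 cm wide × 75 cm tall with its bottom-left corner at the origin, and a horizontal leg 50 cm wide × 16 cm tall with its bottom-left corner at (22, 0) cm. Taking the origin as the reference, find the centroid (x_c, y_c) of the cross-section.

x_c = 22.76 cm, y_c = 27.87 cm

vertical leg: A = 22 × 75 = 1650.00, centroid at (11.00, 37.50).
horizontal leg: A = 50 × 16 = 800.00, centroid at (47.00, 8.00).
ΣA = 2450.00 cm², ΣAx_c = 55750.00 cm³, ΣAy_c = 68275.00 cm³.
x_c = 55750.00/2450.00 = 22.76 cm; y_c = 68275.00/2450.00 = 27.87 cm.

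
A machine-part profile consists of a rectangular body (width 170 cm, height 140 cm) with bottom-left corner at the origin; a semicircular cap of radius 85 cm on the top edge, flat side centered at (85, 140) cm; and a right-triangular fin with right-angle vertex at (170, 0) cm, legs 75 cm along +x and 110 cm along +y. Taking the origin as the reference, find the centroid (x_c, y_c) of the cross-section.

Part | A | x̄ᵢ | ȳᵢ | A·x̄ᵢ | A·ȳᵢ
rectangular body | 23800.00 | 85.00 | 70.00 | 2023000.00 | 1666000.00
semicircular top | 11349.00 | 85.00 | 176.08 | 964665.29 | 1998277.15
triangular fin | 4125.00 | 195.00 | 36.67 | 804375.00 | 151250.00
Σ | 39274.00 |  |  | 3792040.29 | 3815527.15
x_c = 3792040.29 / 39274.00 = 96.55 cm
y_c = 3815527.15 / 39274.00 = 97.15 cm

x_c = 96.55 cm, y_c = 97.15 cm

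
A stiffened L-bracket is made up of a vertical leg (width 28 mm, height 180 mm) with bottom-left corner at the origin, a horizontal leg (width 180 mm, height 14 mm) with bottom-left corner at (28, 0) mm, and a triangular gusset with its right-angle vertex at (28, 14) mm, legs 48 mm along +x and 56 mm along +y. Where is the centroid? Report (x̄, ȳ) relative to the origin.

Part | A | x̄ᵢ | ȳᵢ | A·x̄ᵢ | A·ȳᵢ
vertical leg | 5040.00 | 14.00 | 90.00 | 70560.00 | 453600.00
horizontal leg | 2520.00 | 118.00 | 7.00 | 297360.00 | 17640.00
gusset | 1344.00 | 44.00 | 32.67 | 59136.00 | 43904.00
Σ | 8904.00 |  |  | 427056.00 | 515144.00
x̄ = 427056.00 / 8904.00 = 47.96 mm
ȳ = 515144.00 / 8904.00 = 57.86 mm

x̄ = 47.96 mm, ȳ = 57.86 mm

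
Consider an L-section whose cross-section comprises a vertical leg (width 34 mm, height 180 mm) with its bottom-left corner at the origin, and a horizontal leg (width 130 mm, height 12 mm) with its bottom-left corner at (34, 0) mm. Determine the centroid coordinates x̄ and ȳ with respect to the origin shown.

vertical leg: A = 34 × 180 = 6120.00, centroid at (17.00, 90.00).
horizontal leg: A = 130 × 12 = 1560.00, centroid at (99.00, 6.00).
ΣA = 7680.00 mm², ΣAx̄ = 258480.00 mm³, ΣAȳ = 560160.00 mm³.
x̄ = 258480.00/7680.00 = 33.66 mm; ȳ = 560160.00/7680.00 = 72.94 mm.

x̄ = 33.66 mm, ȳ = 72.94 mm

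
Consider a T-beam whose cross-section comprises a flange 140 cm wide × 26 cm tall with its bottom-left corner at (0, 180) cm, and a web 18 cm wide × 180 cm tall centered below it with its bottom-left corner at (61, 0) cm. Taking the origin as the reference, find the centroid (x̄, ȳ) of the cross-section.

x̄ = 70.00 cm, ȳ = 144.49 cm

Part | A | x̄ᵢ | ȳᵢ | A·x̄ᵢ | A·ȳᵢ
web | 3240.00 | 70.00 | 90.00 | 226800.00 | 291600.00
flange | 3640.00 | 70.00 | 193.00 | 254800.00 | 702520.00
Σ | 6880.00 |  |  | 481600.00 | 994120.00
x̄ = 481600.00 / 6880.00 = 70.00 cm
ȳ = 994120.00 / 6880.00 = 144.49 cm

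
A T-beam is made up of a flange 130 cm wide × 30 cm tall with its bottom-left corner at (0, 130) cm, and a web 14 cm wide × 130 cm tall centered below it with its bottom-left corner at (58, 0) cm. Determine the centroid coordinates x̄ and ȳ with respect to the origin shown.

web: A = 14 × 130 = 1820.00, centroid at (65.00, 65.00).
flange: A = 130 × 30 = 3900.00, centroid at (65.00, 145.00).
ΣA = 5720.00 cm², ΣAx̄ = 371800.00 cm³, ΣAȳ = 683800.00 cm³.
x̄ = 371800.00/5720.00 = 65.00 cm; ȳ = 683800.00/5720.00 = 119.55 cm.

x̄ = 65.00 cm, ȳ = 119.55 cm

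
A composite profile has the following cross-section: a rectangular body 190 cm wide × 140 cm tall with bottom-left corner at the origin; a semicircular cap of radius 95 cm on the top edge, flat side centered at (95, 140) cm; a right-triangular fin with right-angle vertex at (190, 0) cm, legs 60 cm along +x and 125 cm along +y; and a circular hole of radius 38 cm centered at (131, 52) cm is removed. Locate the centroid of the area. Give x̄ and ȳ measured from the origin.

Part | A | x̄ᵢ | ȳᵢ | A·x̄ᵢ | A·ȳᵢ
rectangular body | 26600.00 | 95.00 | 70.00 | 2527000.00 | 1862000.00
semicircular top | 14176.44 | 95.00 | 180.32 | 1346761.50 | 2556284.49
triangular fin | 3750.00 | 210.00 | 41.67 | 787500.00 | 156250.00
hole | -4536.46 | 131.00 | 52.00 | -594276.23 | -235895.91
Σ | 39989.98 |  |  | 4066985.27 | 4338638.58
x̄ = 4066985.27 / 39989.98 = 101.70 cm
ȳ = 4338638.58 / 39989.98 = 108.49 cm

x̄ = 101.70 cm, ȳ = 108.49 cm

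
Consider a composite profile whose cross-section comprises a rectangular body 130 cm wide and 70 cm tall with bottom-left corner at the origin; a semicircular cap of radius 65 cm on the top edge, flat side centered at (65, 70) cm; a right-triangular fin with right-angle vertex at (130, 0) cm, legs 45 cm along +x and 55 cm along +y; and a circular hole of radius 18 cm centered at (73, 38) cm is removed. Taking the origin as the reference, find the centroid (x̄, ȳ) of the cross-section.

Part | A | x̄ᵢ | ȳᵢ | A·x̄ᵢ | A·ȳᵢ
rectangular body | 9100.00 | 65.00 | 35.00 | 591500.00 | 318500.00
semicircular top | 6636.61 | 65.00 | 97.59 | 431379.94 | 647646.35
triangular fin | 1237.50 | 145.00 | 18.33 | 179437.50 | 22687.50
hole | -1017.88 | 73.00 | 38.00 | -74304.95 | -38679.29
Σ | 15956.24 |  |  | 1128012.49 | 950154.56
x̄ = 1128012.49 / 15956.24 = 70.69 cm
ȳ = 950154.56 / 15956.24 = 59.55 cm

x̄ = 70.69 cm, ȳ = 59.55 cm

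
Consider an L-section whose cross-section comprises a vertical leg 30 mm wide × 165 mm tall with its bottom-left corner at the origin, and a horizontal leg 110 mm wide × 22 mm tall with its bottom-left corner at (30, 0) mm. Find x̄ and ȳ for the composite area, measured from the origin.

vertical leg: A = 30 × 165 = 4950.00, centroid at (15.00, 82.50).
horizontal leg: A = 110 × 22 = 2420.00, centroid at (85.00, 11.00).
ΣA = 7370.00 mm², ΣAx̄ = 279950.00 mm³, ΣAȳ = 434995.00 mm³.
x̄ = 279950.00/7370.00 = 37.99 mm; ȳ = 434995.00/7370.00 = 59.02 mm.

x̄ = 37.99 mm, ȳ = 59.02 mm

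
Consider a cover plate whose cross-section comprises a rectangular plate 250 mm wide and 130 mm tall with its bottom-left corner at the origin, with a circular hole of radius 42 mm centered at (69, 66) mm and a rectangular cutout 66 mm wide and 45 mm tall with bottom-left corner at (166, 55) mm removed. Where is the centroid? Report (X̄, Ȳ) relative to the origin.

X̄ = 128.78 mm, Ȳ = 63.22 mm

plate: A = 250 × 130 = 32500.00, centroid at (125.00, 65.00).
hole 1: A = −π·42² = -5541.77, centroid at (69.00, 66.00).
hole 2: A = −(66 × 45) = -2970.00, centroid at (199.00, 77.50).
ΣA = 23988.23 mm²
ΣAX̄ = (32500.00)(125.00) + (-5541.77)(69.00) + (-2970.00)(199.00) = 3089087.91 mm³
ΣAȲ = (32500.00)(65.00) + (-5541.77)(66.00) + (-2970.00)(77.50) = 1516568.22 mm³
X̄ = 3089087.91 / 23988.23 = 128.78 mm
Ȳ = 1516568.22 / 23988.23 = 63.22 mm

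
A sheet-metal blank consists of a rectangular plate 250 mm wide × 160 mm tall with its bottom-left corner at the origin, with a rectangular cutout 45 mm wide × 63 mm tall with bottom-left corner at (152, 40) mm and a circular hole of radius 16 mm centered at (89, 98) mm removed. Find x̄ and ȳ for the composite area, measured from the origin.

x̄ = 121.94 mm, ȳ = 80.26 mm

Part | A | x̄ᵢ | ȳᵢ | A·x̄ᵢ | A·ȳᵢ
plate | 40000.00 | 125.00 | 80.00 | 5000000.00 | 3200000.00
hole 1 | -2835.00 | 174.50 | 71.50 | -494707.50 | -202702.50
hole 2 | -804.25 | 89.00 | 98.00 | -71578.05 | -78816.28
Σ | 36360.75 |  |  | 4433714.45 | 2918481.22
x̄ = 4433714.45 / 36360.75 = 121.94 mm
ȳ = 2918481.22 / 36360.75 = 80.26 mm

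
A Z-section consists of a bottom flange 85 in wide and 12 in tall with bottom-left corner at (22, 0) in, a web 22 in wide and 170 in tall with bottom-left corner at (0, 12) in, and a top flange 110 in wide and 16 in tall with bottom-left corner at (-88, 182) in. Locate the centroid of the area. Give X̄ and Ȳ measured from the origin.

bottom flange: A = 85 × 12 = 1020.00, centroid at (64.50, 6.00).
web: A = 22 × 170 = 3740.00, centroid at (11.00, 97.00).
top flange: A = 110 × 16 = 1760.00, centroid at (-33.00, 190.00).
ΣA = 6520.00 in², ΣAX̄ = 48850.00 in³, ΣAȲ = 703300.00 in³.
X̄ = 48850.00/6520.00 = 7.49 in; Ȳ = 703300.00/6520.00 = 107.87 in.

X̄ = 7.49 in, Ȳ = 107.87 in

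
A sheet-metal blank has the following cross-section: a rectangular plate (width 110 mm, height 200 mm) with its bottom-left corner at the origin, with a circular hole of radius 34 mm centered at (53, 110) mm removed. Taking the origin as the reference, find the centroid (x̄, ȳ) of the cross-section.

plate: A = 110 × 200 = 22000.00, centroid at (55.00, 100.00).
hole: A = −π·34² = -3631.68, centroid at (53.00, 110.00).
ΣA = 18368.32 mm²
ΣAx̄ = (22000.00)(55.00) + (-3631.68)(53.00) = 1017520.90 mm³
ΣAȳ = (22000.00)(100.00) + (-3631.68)(110.00) = 1800515.08 mm³
x̄ = 1017520.90 / 18368.32 = 55.40 mm
ȳ = 1800515.08 / 18368.32 = 98.02 mm

x̄ = 55.40 mm, ȳ = 98.02 mm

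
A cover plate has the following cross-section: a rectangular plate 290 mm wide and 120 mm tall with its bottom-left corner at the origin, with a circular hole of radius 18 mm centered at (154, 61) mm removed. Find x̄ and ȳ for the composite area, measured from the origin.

x̄ = 144.73 mm, ȳ = 59.97 mm

plate: A = 290 × 120 = 34800.00, centroid at (145.00, 60.00).
hole: A = −π·18² = -1017.88, centroid at (154.00, 61.00).
ΣA = 33782.12 mm², ΣAx̄ = 4889247.09 mm³, ΣAȳ = 2025909.56 mm³.
x̄ = 4889247.09/33782.12 = 144.73 mm; ȳ = 2025909.56/33782.12 = 59.97 mm.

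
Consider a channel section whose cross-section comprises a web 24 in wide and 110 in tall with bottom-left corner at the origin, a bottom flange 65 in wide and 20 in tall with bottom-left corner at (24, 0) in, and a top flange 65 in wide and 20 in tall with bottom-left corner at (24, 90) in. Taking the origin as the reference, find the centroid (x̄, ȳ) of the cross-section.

Part | A | x̄ᵢ | ȳᵢ | A·x̄ᵢ | A·ȳᵢ
web | 2640.00 | 12.00 | 55.00 | 31680.00 | 145200.00
bottom flange | 1300.00 | 56.50 | 10.00 | 73450.00 | 13000.00
top flange | 1300.00 | 56.50 | 100.00 | 73450.00 | 130000.00
Σ | 5240.00 |  |  | 178580.00 | 288200.00
x̄ = 178580.00 / 5240.00 = 34.08 in
ȳ = 288200.00 / 5240.00 = 55.00 in

x̄ = 34.08 in, ȳ = 55.00 in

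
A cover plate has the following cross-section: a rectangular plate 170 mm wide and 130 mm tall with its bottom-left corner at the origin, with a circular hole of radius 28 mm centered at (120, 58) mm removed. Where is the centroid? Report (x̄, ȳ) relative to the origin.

x̄ = 80.61 mm, ȳ = 65.88 mm

Part | A | x̄ᵢ | ȳᵢ | A·x̄ᵢ | A·ȳᵢ
plate | 22100.00 | 85.00 | 65.00 | 1878500.00 | 1436500.00
hole | -2463.01 | 120.00 | 58.00 | -295561.04 | -142854.50
Σ | 19636.99 |  |  | 1582938.96 | 1293645.50
x̄ = 1582938.96 / 19636.99 = 80.61 mm
ȳ = 1293645.50 / 19636.99 = 65.88 mm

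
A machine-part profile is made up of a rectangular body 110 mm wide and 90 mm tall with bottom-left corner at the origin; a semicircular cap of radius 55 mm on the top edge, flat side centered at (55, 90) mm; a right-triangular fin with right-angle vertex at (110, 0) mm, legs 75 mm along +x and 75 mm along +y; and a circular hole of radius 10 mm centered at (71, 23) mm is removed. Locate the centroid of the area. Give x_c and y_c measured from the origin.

x_c = 67.83 mm, y_c = 61.06 mm

Part | A | x̄ᵢ | ȳᵢ | A·x̄ᵢ | A·ȳᵢ
rectangular body | 9900.00 | 55.00 | 45.00 | 544500.00 | 445500.00
semicircular top | 4751.66 | 55.00 | 113.34 | 261341.24 | 538565.97
triangular fin | 2812.50 | 135.00 | 25.00 | 379687.50 | 70312.50
hole | -314.16 | 71.00 | 23.00 | -22305.31 | -7225.66
Σ | 17150.00 |  |  | 1163223.43 | 1047152.80
x_c = 1163223.43 / 17150.00 = 67.83 mm
y_c = 1047152.80 / 17150.00 = 61.06 mm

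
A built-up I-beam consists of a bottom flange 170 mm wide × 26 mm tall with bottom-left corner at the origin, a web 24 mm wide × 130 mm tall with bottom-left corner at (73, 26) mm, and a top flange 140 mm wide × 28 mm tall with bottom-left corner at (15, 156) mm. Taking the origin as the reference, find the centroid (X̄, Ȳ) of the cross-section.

X̄ = 85.00 mm, Ȳ = 87.94 mm

bottom flange: A = 170 × 26 = 4420.00, centroid at (85.00, 13.00).
web: A = 24 × 130 = 3120.00, centroid at (85.00, 91.00).
top flange: A = 140 × 28 = 3920.00, centroid at (85.00, 170.00).
ΣA = 11460.00 mm²
ΣAX̄ = (4420.00)(85.00) + (3120.00)(85.00) + (3920.00)(85.00) = 974100.00 mm³
ΣAȲ = (4420.00)(13.00) + (3120.00)(91.00) + (3920.00)(170.00) = 1007780.00 mm³
X̄ = 974100.00 / 11460.00 = 85.00 mm
Ȳ = 1007780.00 / 11460.00 = 87.94 mm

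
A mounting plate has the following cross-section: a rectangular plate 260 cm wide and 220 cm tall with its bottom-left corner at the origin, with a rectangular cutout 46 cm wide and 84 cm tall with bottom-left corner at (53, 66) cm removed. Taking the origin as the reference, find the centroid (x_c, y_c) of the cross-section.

Part | A | x̄ᵢ | ȳᵢ | A·x̄ᵢ | A·ȳᵢ
plate | 57200.00 | 130.00 | 110.00 | 7436000.00 | 6292000.00
hole | -3864.00 | 76.00 | 108.00 | -293664.00 | -417312.00
Σ | 53336.00 |  |  | 7142336.00 | 5874688.00
x_c = 7142336.00 / 53336.00 = 133.91 cm
y_c = 5874688.00 / 53336.00 = 110.14 cm

x_c = 133.91 cm, y_c = 110.14 cm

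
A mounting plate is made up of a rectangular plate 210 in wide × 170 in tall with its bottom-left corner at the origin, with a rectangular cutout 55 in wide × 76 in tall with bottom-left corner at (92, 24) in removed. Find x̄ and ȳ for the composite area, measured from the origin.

x̄ = 103.08 in, ȳ = 88.05 in

plate: A = 210 × 170 = 35700.00, centroid at (105.00, 85.00).
hole: A = −(55 × 76) = -4180.00, centroid at (119.50, 62.00).
ΣA = 31520.00 in²
ΣAx̄ = (35700.00)(105.00) + (-4180.00)(119.50) = 3248990.00 in³
ΣAȳ = (35700.00)(85.00) + (-4180.00)(62.00) = 2775340.00 in³
x̄ = 3248990.00 / 31520.00 = 103.08 in
ȳ = 2775340.00 / 31520.00 = 88.05 in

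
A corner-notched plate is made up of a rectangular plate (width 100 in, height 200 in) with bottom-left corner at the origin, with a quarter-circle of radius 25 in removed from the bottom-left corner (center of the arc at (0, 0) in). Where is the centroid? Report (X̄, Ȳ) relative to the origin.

X̄ = 50.99 in, Ȳ = 102.25 in

plate: A = 100 × 200 = 20000.00, centroid at (50.00, 100.00).
removed quarter-circle: A = −¼π·25² = -490.87, centroid at (10.61, 10.61).
ΣA = 19509.13 in², ΣAX̄ = 994791.67 in³, ΣAȲ = 1994791.67 in³.
X̄ = 994791.67/19509.13 = 50.99 in; Ȳ = 1994791.67/19509.13 = 102.25 in.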